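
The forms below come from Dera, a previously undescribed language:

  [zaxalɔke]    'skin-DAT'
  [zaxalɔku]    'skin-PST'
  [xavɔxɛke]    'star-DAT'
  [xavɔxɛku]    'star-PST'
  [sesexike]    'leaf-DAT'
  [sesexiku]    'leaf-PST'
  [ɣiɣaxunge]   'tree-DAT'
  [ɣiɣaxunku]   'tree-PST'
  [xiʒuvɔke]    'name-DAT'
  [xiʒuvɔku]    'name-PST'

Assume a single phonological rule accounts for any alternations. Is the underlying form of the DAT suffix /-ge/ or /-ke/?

The DAT suffix surfaces as [-ge] and [-ke], depending on the final segment of the stem.
By contrast the PST suffix keeps its initial [k] throughout — that segment must be underlying.
The DAT suffix is therefore /-ge/ underlyingly, with post-vocalic devoicing: voiced stops become voiceless after a vowel.

/-ge/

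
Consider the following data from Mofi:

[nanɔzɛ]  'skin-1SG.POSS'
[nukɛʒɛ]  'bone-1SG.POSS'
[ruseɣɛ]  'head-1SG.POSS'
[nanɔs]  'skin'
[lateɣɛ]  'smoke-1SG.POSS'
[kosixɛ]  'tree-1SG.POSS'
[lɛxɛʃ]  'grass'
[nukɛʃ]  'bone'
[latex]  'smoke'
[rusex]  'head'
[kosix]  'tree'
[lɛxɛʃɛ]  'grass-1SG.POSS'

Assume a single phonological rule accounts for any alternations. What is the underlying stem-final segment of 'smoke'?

The stem for 'smoke' ends in [x] in [latex] but [ɣ] in [lateɣɛ].
But 'tree' keeps [x] in both environments ([kosix], [kosixɛ]), so there is no rule changing /x/ to [ɣ] before the 1SG.POSS suffix.
The underlying segment must be /ɣ/; voiced obstruents become voiceless word-finally, yielding [x] there.

/ɣ/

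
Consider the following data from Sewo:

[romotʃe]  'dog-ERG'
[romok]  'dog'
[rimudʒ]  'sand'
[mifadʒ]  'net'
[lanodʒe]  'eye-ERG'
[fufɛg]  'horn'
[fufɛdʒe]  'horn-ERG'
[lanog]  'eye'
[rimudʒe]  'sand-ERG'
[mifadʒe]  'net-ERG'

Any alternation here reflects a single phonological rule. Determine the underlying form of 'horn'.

/fufɛg/

In [fufɛg] and [fufɛdʒe] the final segment of 'horn' alternates: [g] ~ [dʒ].
But 'net' keeps [dʒ] in both environments ([mifadʒ], [mifadʒe]), so there is no rule changing /dʒ/ to [g] in isolation.
So /g/ is underlying, and a rule of palatalization before a front vowel — /k/ and /g/ become palato-alveolar [tʃ] and [dʒ] before a front vowel — gives [dʒ].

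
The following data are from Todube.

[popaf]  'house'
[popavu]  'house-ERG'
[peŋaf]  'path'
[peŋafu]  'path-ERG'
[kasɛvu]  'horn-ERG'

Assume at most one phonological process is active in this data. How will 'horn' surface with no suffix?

The root 'house' surfaces as [popaf] and [popavu], with a stem-final [f] ~ [v] alternation.
If /f/ were underlying and a rule turned it into [v] before the ERG suffix, 'path' would also alternate; but it has [f] in both [peŋaf] and [peŋafu].
Therefore /v/ is basic and [f] is derived by word-final obstruent devoicing (voiced obstruents become voiceless word-finally).
From [kasɛvu] the stem 'horn' is /kasɛv/; word-finally this yields [kasɛf].

[kasɛf]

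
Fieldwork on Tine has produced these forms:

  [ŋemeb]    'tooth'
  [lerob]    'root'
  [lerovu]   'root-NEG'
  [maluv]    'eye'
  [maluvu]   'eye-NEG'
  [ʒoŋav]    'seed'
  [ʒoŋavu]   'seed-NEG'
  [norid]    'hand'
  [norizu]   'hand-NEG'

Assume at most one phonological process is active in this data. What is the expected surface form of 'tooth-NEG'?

The root 'root' surfaces as [lerob] and [lerovu], with a stem-final [b] ~ [v] alternation.
Compare 'seed', with invariant [v] in [ʒoŋav] and [ʒoŋavu]: an analysis with underlying /v/ and a rule producing [b] in isolation would wrongly predict alternation here too.
The underlying segment must be /b/; voiced stops become fricatives between vowels, yielding [v] there.
From [ŋemeb] the stem 'tooth' is /ŋemeb/; between vowels this yields [ŋemevu].

[ŋemevu]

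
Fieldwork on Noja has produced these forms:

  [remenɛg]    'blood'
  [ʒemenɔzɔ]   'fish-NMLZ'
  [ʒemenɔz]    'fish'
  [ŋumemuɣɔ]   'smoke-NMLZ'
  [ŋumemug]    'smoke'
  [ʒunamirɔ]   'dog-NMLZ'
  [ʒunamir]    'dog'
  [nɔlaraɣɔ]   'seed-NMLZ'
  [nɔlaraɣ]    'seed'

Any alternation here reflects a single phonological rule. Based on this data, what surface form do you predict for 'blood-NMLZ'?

[remenɛɣɔ]

'smoke' shows [ɣ] ~ [g] at the end of the stem ([ŋumemuɣɔ] vs [ŋumemug]).
The stem 'seed' ([nɔlaraɣɔ], [nɔlaraɣ]) shows [ɣ] unchanged in both environments, so [ɣ] cannot be basic with [g] derived in isolation.
Therefore /g/ is basic and [ɣ] is derived by intervocalic spirantization (voiced stops become fricatives between vowels).
The one attested form of 'blood', [remenɛg], shows underlying /remenɛg/. Applying the same rule between vowels gives [remenɛɣɔ].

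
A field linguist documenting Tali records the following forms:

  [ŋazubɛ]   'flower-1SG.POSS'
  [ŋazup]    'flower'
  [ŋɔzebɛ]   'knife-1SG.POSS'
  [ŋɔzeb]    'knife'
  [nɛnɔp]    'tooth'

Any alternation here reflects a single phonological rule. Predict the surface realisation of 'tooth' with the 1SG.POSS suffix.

In [ŋazubɛ] and [ŋazup] the final segment of 'flower' alternates: [b] ~ [p].
The stem 'knife' ([ŋɔzebɛ], [ŋɔzeb]) shows [b] unchanged in both environments, so [b] cannot be basic with [p] derived in isolation.
The alternation reflects intervocalic voicing: voiceless stops become voiced between vowels. /p/ is underlying.
The one attested form of 'tooth', [nɛnɔp], shows underlying /nɛnɔp/. Applying the same rule between vowels gives [nɛnɔbɛ].

[nɛnɔbɛ]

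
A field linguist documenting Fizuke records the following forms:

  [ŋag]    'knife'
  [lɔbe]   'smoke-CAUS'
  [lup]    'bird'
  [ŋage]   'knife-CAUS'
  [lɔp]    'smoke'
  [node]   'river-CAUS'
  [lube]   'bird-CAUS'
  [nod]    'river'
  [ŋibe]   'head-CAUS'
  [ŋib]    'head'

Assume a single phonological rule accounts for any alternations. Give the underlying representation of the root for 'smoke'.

/lɔp/

In [lɔp] and [lɔbe] the final segment of 'smoke' alternates: [p] ~ [b].
If /b/ were underlying and a rule turned it into [p] in isolation, 'head' would also alternate; but it has [b] in both [ŋib] and [ŋibe].
Therefore /p/ is basic and [b] is derived by intervocalic voicing (voiceless stops become voiced between vowels).
Hence 'smoke' is /lɔp/ underlyingly.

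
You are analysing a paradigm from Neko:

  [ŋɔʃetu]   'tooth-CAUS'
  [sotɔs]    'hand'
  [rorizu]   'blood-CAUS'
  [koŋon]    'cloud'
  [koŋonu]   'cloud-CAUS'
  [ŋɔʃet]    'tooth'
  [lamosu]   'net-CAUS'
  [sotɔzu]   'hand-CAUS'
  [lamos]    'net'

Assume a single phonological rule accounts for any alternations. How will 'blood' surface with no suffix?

'hand' shows [z] ~ [s] at the end of the stem ([sotɔzu] vs [sotɔs]).
But 'net' keeps [s] in both environments ([lamosu], [lamos]), so there is no rule changing /s/ to [z] before the CAUS suffix.
The alternation reflects word-final obstruent devoicing: voiced obstruents become voiceless word-finally. /z/ is underlying.
From [rorizu] the stem 'blood' is /roriz/; word-finally this yields [roris].

[roris]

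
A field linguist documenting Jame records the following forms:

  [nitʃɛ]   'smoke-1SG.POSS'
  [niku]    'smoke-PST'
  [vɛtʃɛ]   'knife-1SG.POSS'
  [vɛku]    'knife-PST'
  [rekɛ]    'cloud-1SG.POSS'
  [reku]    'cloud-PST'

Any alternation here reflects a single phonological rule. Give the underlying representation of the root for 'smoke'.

In [nitʃɛ] and [niku] the final segment of 'smoke' alternates: [tʃ] ~ [k].
If /k/ were underlying and a rule turned it into [tʃ] before the 1SG.POSS suffix, 'cloud' would also alternate; but it has [k] in both [rekɛ] and [reku].
Therefore /tʃ/ is basic and [k] is derived by depalatalization (palato-alveolar /tʃ/ becomes [k] when no front vowel follows).

/nitʃ/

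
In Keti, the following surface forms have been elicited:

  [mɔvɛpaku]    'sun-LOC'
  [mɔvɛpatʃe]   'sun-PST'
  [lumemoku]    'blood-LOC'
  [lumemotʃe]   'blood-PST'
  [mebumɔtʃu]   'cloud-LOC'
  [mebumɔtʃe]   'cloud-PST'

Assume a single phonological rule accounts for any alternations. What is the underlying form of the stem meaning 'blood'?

'blood' shows [k] ~ [tʃ] at the end of the stem ([lumemoku] vs [lumemotʃe]).
If /tʃ/ were underlying and a rule turned it into [k] before the LOC suffix, 'cloud' would also alternate; but it has [tʃ] in both [mebumɔtʃu] and [mebumɔtʃe].
Therefore /k/ is basic and [tʃ] is derived by palatalization before a front vowel (/k/ becomes palato-alveolar [tʃ] before a front vowel).
Hence 'blood' is /lumemok/ underlyingly.

/lumemok/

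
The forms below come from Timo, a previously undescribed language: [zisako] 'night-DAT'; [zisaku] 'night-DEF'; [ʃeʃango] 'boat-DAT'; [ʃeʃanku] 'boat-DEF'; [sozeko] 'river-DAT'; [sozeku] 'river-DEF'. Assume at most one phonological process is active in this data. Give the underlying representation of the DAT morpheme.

/-go/

The DAT suffix surfaces as [-go] and [-ko], depending on the final segment of the stem.
By contrast the DEF suffix keeps its initial [k] throughout — that segment must be underlying.
The DAT suffix is therefore /-go/ underlyingly, with post-vocalic devoicing: voiced stops become voiceless after a vowel.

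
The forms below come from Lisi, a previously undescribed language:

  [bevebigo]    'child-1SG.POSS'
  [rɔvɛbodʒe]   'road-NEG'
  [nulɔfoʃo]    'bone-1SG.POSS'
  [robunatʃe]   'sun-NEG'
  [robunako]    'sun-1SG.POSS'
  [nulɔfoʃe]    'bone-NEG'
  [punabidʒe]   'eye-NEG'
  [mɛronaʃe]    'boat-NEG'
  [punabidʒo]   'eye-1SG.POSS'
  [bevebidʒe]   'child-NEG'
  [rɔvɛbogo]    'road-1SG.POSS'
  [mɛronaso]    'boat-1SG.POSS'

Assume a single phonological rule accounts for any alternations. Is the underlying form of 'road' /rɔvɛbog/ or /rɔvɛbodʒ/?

The root 'road' surfaces as [rɔvɛbogo] and [rɔvɛbodʒe], with a stem-final [g] ~ [dʒ] alternation.
The stem 'eye' ([punabidʒo], [punabidʒe]) shows [dʒ] unchanged in both environments, so [dʒ] cannot be basic with [g] derived before the 1SG.POSS suffix.
The alternation reflects palatalization before a front vowel: /k/, /g/ and /s/ become palato-alveolar [tʃ], [dʒ] and [ʃ] before a front vowel. /g/ is underlying.

/rɔvɛbog/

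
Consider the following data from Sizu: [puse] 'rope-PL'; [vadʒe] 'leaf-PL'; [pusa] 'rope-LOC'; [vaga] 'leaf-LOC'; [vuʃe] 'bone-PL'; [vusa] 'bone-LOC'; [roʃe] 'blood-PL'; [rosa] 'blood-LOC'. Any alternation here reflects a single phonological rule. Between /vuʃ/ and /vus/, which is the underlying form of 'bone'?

The stem for 'bone' ends in [ʃ] in [vuʃe] but [s] in [vusa].
But 'rope' keeps [s] in both environments ([puse], [pusa]), so there is no rule changing /s/ to [ʃ] before the PL suffix.
So /ʃ/ is underlying, and a rule of depalatalization — palato-alveolar /dʒ/ and /ʃ/ become [g] and [s] when no front vowel follows — gives [s].

/vuʃ/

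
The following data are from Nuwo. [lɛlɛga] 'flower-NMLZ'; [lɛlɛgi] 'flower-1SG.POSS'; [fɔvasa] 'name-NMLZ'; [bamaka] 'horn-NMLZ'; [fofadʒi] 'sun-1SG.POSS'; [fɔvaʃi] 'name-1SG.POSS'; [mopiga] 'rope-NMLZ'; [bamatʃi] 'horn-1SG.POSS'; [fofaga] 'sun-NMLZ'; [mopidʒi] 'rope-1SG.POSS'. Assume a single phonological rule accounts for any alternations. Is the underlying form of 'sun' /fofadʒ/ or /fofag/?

/fofadʒ/

The root 'sun' surfaces as [fofadʒi] and [fofaga], with a stem-final [dʒ] ~ [g] alternation.
Compare 'flower', with invariant [g] in [lɛlɛgi] and [lɛlɛga]: an analysis with underlying /g/ and a rule producing [dʒ] before the 1SG.POSS suffix would wrongly predict alternation here too.
The underlying segment must be /dʒ/; palato-alveolar /tʃ/, /dʒ/ and /ʃ/ become [k], [g] and [s] when no front vowel follows, yielding [g] there.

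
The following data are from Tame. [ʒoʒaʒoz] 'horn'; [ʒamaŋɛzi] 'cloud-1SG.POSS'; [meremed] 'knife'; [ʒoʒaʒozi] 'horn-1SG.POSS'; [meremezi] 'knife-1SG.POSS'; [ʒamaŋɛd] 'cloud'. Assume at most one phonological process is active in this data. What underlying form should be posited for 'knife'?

/meremed/

'knife' shows [z] ~ [d] at the end of the stem ([meremezi] vs [meremed]).
If /z/ were underlying and a rule turned it into [d] in isolation, 'horn' would also alternate; but it has [z] in both [ʒoʒaʒozi] and [ʒoʒaʒoz].
The underlying segment must be /d/; voiced stops become fricatives between vowels, yielding [z] there.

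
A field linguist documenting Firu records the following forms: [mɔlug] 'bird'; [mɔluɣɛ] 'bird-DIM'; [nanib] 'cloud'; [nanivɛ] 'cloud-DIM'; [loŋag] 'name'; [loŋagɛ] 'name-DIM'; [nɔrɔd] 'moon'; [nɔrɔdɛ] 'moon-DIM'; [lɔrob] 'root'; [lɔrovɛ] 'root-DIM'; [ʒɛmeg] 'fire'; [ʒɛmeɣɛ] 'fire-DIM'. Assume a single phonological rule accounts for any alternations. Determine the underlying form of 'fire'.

In [ʒɛmeg] and [ʒɛmeɣɛ] the final segment of 'fire' alternates: [g] ~ [ɣ].
The stem 'name' ([loŋag], [loŋagɛ]) shows [g] unchanged in both environments, so [g] cannot be basic with [ɣ] derived before the DIM suffix.
Therefore /ɣ/ is basic and [g] is derived by word-final hardening (voiced fricatives become stops word-finally).

/ʒɛmeɣ/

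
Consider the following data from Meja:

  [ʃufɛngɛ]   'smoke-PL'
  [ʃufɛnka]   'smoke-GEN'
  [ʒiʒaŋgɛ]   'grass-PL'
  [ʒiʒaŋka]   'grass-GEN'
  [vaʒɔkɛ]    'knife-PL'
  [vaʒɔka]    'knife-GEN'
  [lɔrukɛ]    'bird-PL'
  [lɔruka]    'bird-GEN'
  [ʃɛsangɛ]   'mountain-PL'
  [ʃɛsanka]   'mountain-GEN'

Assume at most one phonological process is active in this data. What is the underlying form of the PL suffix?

/-gɛ/

The PL morpheme has two allomorphs, [-gɛ] and [-kɛ].
By contrast the GEN suffix keeps its initial [k] throughout — that segment must be underlying.
So the underlying form is /-gɛ/, and voiced stops become voiceless after a vowel.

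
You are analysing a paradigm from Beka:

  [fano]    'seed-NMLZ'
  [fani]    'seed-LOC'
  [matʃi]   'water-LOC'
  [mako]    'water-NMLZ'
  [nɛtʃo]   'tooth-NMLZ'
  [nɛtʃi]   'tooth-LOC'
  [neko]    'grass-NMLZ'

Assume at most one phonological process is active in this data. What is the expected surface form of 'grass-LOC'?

[netʃi]

The stem for 'water' ends in [k] in [mako] but [tʃ] in [matʃi].
Compare 'tooth', with invariant [tʃ] in [nɛtʃo] and [nɛtʃi]: an analysis with underlying /tʃ/ and a rule producing [k] before the NMLZ suffix would wrongly predict alternation here too.
The underlying segment must be /k/; /k/ becomes palato-alveolar [tʃ] before a front vowel, yielding [tʃ] there.
The one attested form of 'grass', [neko], shows underlying /nek/. Applying the same rule before a front vowel gives [netʃi].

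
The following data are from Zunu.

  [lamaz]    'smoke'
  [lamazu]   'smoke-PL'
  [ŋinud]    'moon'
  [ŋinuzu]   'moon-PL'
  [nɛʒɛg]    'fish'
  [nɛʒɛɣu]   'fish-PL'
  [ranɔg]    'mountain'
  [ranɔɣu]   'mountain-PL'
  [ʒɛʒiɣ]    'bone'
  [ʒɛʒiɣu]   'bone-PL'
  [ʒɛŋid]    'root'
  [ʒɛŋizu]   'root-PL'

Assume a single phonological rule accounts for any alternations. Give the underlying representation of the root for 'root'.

/ʒɛŋid/

'root' shows [d] ~ [z] at the end of the stem ([ʒɛŋid] vs [ʒɛŋizu]).
If /z/ were underlying and a rule turned it into [d] in isolation, 'smoke' would also alternate; but it has [z] in both [lamaz] and [lamazu].
The underlying segment must be /d/; voiced stops become fricatives between vowels, yielding [z] there.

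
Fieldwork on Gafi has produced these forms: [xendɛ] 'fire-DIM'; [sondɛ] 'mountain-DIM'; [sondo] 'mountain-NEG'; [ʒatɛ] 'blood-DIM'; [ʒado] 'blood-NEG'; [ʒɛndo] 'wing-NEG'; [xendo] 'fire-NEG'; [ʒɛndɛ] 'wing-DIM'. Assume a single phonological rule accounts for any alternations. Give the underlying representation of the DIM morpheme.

The DIM morpheme has two allomorphs, [-dɛ] and [-tɛ].
By contrast the NEG suffix keeps its initial [d] throughout — that segment must be underlying.
The DIM suffix is therefore /-tɛ/ underlyingly, with post-nasal voicing: voiceless stops become voiced after a nasal.

/-tɛ/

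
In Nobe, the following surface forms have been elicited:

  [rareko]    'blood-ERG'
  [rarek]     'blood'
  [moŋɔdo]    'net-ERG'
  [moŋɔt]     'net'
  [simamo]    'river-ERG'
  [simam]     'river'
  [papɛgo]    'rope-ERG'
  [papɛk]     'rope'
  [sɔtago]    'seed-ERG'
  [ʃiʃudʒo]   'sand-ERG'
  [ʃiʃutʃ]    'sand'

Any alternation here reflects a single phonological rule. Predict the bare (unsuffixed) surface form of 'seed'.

[sɔtak]

In [papɛgo] and [papɛk] the final segment of 'rope' alternates: [g] ~ [k].
The stem 'blood' ([rareko], [rarek]) shows [k] unchanged in both environments, so [k] cannot be basic with [g] derived before the ERG suffix.
Therefore /g/ is basic and [k] is derived by word-final obstruent devoicing (voiced obstruents become voiceless word-finally).
The one attested form of 'seed', [sɔtago], shows underlying /sɔtag/. Applying the same rule word-finally gives [sɔtak].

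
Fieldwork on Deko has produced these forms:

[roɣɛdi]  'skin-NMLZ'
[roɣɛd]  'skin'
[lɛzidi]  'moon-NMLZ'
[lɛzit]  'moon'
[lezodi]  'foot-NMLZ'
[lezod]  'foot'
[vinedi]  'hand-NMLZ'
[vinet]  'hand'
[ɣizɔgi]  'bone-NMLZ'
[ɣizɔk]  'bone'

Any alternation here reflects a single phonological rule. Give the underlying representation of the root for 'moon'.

/lɛzit/

The root 'moon' surfaces as [lɛzidi] and [lɛzit], with a stem-final [d] ~ [t] alternation.
Compare 'foot', with invariant [d] in [lezodi] and [lezod]: an analysis with underlying /d/ and a rule producing [t] in isolation would wrongly predict alternation here too.
So /t/ is underlying, and a rule of intervocalic voicing — voiceless stops become voiced between vowels — gives [d].
So 'moon' = /lɛzit/.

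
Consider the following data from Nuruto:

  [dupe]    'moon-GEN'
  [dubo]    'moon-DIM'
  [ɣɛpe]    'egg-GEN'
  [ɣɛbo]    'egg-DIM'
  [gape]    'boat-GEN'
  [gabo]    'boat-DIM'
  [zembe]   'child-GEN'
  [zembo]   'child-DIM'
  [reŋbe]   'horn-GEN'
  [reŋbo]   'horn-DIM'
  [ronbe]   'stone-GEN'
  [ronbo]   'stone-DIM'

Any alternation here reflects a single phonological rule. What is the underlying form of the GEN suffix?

The GEN morpheme has two allomorphs, [-be] and [-pe].
By contrast the DIM suffix keeps its initial [b] throughout — that segment must be underlying.
The GEN suffix is therefore /-pe/ underlyingly, with post-nasal voicing: voiceless stops become voiced after a nasal.

/-pe/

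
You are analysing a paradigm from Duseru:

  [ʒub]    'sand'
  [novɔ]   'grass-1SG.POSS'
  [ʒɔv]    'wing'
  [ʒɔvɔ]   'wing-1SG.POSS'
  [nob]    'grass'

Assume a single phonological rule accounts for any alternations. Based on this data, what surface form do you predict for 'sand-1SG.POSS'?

[ʒuvɔ]

In [nob] and [novɔ] the final segment of 'grass' alternates: [b] ~ [v].
The stem 'wing' ([ʒɔv], [ʒɔvɔ]) shows [v] unchanged in both environments, so [v] cannot be basic with [b] derived in isolation.
So /b/ is underlying, and a rule of intervocalic spirantization — voiced stops become fricatives between vowels — gives [v].
From [ʒub] the stem 'sand' is /ʒub/; between vowels this yields [ʒuvɔ].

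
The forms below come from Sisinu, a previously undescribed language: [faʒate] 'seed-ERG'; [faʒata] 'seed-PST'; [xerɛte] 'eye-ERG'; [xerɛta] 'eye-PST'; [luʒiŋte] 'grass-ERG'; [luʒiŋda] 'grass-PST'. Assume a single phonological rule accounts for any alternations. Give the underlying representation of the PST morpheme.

The PST suffix surfaces as [-da] and [-ta], depending on the final segment of the stem.
By contrast the ERG suffix keeps its initial [t] throughout — that segment must be underlying.
So the underlying form is /-da/, and voiced stops become voiceless after a vowel.

/-da/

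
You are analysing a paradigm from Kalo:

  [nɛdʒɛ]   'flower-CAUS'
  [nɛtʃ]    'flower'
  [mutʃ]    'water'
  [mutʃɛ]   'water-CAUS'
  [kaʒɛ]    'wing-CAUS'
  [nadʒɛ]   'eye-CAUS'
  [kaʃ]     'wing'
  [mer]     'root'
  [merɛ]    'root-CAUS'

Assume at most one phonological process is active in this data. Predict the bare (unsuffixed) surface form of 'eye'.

[natʃ]

The stem for 'flower' ends in [tʃ] in [nɛtʃ] but [dʒ] in [nɛdʒɛ].
The stem 'water' ([mutʃ], [mutʃɛ]) shows [tʃ] unchanged in both environments, so [tʃ] cannot be basic with [dʒ] derived before the CAUS suffix.
The alternation reflects word-final obstruent devoicing: voiced obstruents become voiceless word-finally. /dʒ/ is underlying.
The one attested form of 'eye', [nadʒɛ], shows underlying /nadʒ/. Applying the same rule word-finally gives [natʃ].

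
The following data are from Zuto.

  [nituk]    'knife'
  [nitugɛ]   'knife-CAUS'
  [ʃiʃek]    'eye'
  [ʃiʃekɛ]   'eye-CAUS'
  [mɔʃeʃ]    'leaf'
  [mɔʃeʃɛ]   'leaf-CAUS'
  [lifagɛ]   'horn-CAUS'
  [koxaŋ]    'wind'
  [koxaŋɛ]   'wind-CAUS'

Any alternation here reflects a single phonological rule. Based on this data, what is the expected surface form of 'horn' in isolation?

The stem for 'knife' ends in [k] in [nituk] but [g] in [nitugɛ].
But 'eye' keeps [k] in both environments ([ʃiʃek], [ʃiʃekɛ]), so there is no rule changing /k/ to [g] before the CAUS suffix.
So /g/ is underlying, and a rule of word-final obstruent devoicing — voiced obstruents become voiceless word-finally — gives [k].
The one attested form of 'horn', [lifagɛ], shows underlying /lifag/. Applying the same rule word-finally gives [lifak].

[lifak]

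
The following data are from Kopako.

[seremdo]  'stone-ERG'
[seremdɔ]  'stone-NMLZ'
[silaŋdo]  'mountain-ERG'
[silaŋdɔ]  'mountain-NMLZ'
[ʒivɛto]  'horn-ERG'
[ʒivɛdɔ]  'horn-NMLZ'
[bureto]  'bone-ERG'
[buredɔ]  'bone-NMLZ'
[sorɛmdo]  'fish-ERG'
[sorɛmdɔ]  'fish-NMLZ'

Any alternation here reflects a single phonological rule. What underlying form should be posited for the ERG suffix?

The ERG morpheme has two allomorphs, [-do] and [-to].
By contrast the NMLZ suffix keeps its initial [d] throughout — that segment must be underlying.
The ERG suffix is therefore /-to/ underlyingly, with post-nasal voicing: voiceless stops become voiced after a nasal.

/-to/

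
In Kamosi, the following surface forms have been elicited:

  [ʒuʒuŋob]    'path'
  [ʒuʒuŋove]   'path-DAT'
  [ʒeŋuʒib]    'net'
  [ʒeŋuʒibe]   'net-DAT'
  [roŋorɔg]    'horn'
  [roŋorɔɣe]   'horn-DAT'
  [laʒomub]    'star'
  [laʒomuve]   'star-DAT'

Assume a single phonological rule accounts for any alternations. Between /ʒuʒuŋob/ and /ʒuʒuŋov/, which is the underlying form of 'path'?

The root 'path' surfaces as [ʒuʒuŋob] and [ʒuʒuŋove], with a stem-final [b] ~ [v] alternation.
Compare 'net', with invariant [b] in [ʒeŋuʒib] and [ʒeŋuʒibe]: an analysis with underlying /b/ and a rule producing [v] before the DAT suffix would wrongly predict alternation here too.
So /v/ is underlying, and a rule of word-final hardening — voiced fricatives become stops word-finally — gives [b].

/ʒuʒuŋov/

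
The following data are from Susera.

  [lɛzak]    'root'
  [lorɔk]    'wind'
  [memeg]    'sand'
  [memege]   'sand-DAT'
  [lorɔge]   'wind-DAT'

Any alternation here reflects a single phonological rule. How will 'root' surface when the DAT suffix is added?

[lɛzage]

The root 'wind' surfaces as [lorɔge] and [lorɔk], with a stem-final [g] ~ [k] alternation.
If /g/ were underlying and a rule turned it into [k] in isolation, 'sand' would also alternate; but it has [g] in both [memege] and [memeg].
So /k/ is underlying, and a rule of intervocalic voicing — voiceless stops become voiced between vowels — gives [g].
The one attested form of 'root', [lɛzak], shows underlying /lɛzak/. Applying the same rule between vowels gives [lɛzage].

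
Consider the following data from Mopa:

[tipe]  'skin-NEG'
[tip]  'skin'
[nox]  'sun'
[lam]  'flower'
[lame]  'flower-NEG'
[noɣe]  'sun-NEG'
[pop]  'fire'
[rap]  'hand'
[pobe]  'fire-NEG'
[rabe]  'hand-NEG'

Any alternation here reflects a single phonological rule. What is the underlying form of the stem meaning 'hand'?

The root 'hand' surfaces as [rap] and [rabe], with a stem-final [p] ~ [b] alternation.
If /p/ were underlying and a rule turned it into [b] before the NEG suffix, 'skin' would also alternate; but it has [p] in both [tip] and [tipe].
Therefore /b/ is basic and [p] is derived by word-final obstruent devoicing (voiced obstruents become voiceless word-finally).
Hence 'hand' is /rab/ underlyingly.

/rab/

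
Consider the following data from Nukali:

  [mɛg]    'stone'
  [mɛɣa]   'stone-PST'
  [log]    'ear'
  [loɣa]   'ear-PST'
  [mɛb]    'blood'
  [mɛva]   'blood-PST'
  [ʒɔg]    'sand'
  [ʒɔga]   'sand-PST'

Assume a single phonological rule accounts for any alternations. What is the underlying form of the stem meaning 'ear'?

/loɣ/

The root 'ear' surfaces as [log] and [loɣa], with a stem-final [g] ~ [ɣ] alternation.
But 'sand' keeps [g] in both environments ([ʒɔg], [ʒɔga]), so there is no rule changing /g/ to [ɣ] before the PST suffix.
The alternation reflects word-final hardening: voiced fricatives become stops word-finally. /ɣ/ is underlying.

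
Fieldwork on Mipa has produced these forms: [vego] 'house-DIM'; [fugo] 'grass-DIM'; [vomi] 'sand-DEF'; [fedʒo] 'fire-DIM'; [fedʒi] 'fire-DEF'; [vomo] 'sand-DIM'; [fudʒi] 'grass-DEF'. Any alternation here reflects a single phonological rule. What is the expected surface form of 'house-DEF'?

[vedʒi]

In [fugo] and [fudʒi] the final segment of 'grass' alternates: [g] ~ [dʒ].
If /dʒ/ were underlying and a rule turned it into [g] before the DIM suffix, 'fire' would also alternate; but it has [dʒ] in both [fedʒo] and [fedʒi].
Therefore /g/ is basic and [dʒ] is derived by palatalization before a front vowel (/g/ becomes palato-alveolar [dʒ] before a front vowel).
From [vego] the stem 'house' is /veg/; before a front vowel this yields [vedʒi].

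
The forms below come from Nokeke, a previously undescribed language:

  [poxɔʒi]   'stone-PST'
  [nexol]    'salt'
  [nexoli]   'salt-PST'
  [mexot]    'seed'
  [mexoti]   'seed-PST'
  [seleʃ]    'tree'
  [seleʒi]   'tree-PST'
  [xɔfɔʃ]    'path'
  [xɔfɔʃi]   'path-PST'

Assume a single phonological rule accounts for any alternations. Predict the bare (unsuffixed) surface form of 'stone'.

'tree' shows [ʃ] ~ [ʒ] at the end of the stem ([seleʃ] vs [seleʒi]).
The stem 'path' ([xɔfɔʃ], [xɔfɔʃi]) shows [ʃ] unchanged in both environments, so [ʃ] cannot be basic with [ʒ] derived before the PST suffix.
So /ʒ/ is underlying, and a rule of word-final obstruent devoicing — voiced obstruents become voiceless word-finally — gives [ʃ].
From [poxɔʒi] the stem 'stone' is /poxɔʒ/; word-finally this yields [poxɔʃ].

[poxɔʃ]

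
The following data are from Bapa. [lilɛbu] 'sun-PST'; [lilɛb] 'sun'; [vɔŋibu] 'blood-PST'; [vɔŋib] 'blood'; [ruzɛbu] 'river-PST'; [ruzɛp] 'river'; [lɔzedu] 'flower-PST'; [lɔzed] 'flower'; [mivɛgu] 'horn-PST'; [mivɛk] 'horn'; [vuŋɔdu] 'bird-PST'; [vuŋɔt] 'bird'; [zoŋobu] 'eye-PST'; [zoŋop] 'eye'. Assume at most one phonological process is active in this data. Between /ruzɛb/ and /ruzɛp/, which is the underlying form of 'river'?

'river' shows [b] ~ [p] at the end of the stem ([ruzɛbu] vs [ruzɛp]).
If /b/ were underlying and a rule turned it into [p] in isolation, 'blood' would also alternate; but it has [b] in both [vɔŋibu] and [vɔŋib].
Therefore /p/ is basic and [b] is derived by intervocalic voicing (voiceless stops become voiced between vowels).

/ruzɛp/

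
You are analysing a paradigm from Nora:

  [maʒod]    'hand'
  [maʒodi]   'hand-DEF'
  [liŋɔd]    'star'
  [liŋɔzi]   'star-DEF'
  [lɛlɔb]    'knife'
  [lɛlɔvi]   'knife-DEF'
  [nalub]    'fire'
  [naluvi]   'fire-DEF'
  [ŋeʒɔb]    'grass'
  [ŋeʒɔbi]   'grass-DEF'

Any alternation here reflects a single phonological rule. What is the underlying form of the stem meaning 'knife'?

The stem for 'knife' ends in [b] in [lɛlɔb] but [v] in [lɛlɔvi].
Compare 'grass', with invariant [b] in [ŋeʒɔb] and [ŋeʒɔbi]: an analysis with underlying /b/ and a rule producing [v] before the DEF suffix would wrongly predict alternation here too.
So /v/ is underlying, and a rule of word-final hardening — voiced fricatives become stops word-finally — gives [b].
So 'knife' = /lɛlɔv/.

/lɛlɔv/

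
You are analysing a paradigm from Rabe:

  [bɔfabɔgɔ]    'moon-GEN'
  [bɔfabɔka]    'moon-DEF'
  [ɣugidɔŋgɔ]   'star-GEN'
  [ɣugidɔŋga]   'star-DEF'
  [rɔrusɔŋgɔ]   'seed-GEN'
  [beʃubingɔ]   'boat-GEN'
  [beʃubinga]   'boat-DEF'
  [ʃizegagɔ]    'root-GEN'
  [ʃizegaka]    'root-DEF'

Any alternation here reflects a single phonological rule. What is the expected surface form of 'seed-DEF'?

The DEF suffix surfaces as [-ga] and [-ka], depending on the final segment of the stem.
By contrast the GEN suffix keeps its initial [g] throughout — that segment must be underlying.
The DEF suffix is therefore /-ka/ underlyingly, with post-nasal voicing: voiceless stops become voiced after a nasal.
After 'seed', which ends in a nasal, the suffix surfaces as [-ga], giving [rɔrusɔŋga].

[rɔrusɔŋga]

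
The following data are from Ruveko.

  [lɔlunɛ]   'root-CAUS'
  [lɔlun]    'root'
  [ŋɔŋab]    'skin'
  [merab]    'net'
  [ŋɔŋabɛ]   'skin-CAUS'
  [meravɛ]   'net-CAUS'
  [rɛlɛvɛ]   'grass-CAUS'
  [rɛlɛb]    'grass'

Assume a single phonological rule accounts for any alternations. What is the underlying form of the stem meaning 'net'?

/merav/

In [merab] and [meravɛ] the final segment of 'net' alternates: [b] ~ [v].
The stem 'skin' ([ŋɔŋab], [ŋɔŋabɛ]) shows [b] unchanged in both environments, so [b] cannot be basic with [v] derived before the CAUS suffix.
The underlying segment must be /v/; voiced fricatives become stops word-finally, yielding [b] there.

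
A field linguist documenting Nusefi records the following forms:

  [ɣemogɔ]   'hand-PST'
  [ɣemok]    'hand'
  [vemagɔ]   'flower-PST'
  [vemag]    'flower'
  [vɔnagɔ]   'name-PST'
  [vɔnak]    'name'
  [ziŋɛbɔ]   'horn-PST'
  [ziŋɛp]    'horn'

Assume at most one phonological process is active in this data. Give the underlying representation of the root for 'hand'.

'hand' shows [g] ~ [k] at the end of the stem ([ɣemogɔ] vs [ɣemok]).
If /g/ were underlying and a rule turned it into [k] in isolation, 'flower' would also alternate; but it has [g] in both [vemagɔ] and [vemag].
So /k/ is underlying, and a rule of intervocalic voicing — voiceless stops become voiced between vowels — gives [g].

/ɣemok/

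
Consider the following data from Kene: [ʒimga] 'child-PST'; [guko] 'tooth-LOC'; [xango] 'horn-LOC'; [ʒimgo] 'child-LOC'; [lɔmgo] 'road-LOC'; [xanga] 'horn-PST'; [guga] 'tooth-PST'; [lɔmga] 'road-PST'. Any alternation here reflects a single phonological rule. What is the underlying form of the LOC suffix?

The LOC suffix surfaces as [-go] and [-ko], depending on the final segment of the stem.
The PST suffix, which begins with [g], is invariant after every stem; so [g] is not altered by any rule here.
So the underlying form is /-ko/, and voiceless stops become voiced after a nasal.

/-ko/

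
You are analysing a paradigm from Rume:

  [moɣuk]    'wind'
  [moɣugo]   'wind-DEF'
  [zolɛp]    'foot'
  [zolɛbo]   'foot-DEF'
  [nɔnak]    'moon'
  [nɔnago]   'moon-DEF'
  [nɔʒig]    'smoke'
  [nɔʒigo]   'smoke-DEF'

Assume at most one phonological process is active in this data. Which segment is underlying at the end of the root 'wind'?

/k/

The stem for 'wind' ends in [k] in [moɣuk] but [g] in [moɣugo].
If /g/ were underlying and a rule turned it into [k] in isolation, 'smoke' would also alternate; but it has [g] in both [nɔʒig] and [nɔʒigo].
Therefore /k/ is basic and [g] is derived by intervocalic voicing (voiceless stops become voiced between vowels).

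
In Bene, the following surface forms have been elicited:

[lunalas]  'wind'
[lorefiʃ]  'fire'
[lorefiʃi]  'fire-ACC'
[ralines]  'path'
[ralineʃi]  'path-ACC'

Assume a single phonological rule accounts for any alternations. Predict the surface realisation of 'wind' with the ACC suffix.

[lunalaʃi]

'path' shows [s] ~ [ʃ] at the end of the stem ([ralines] vs [ralineʃi]).
But 'fire' keeps [ʃ] in both environments ([lorefiʃ], [lorefiʃi]), so there is no rule changing /ʃ/ to [s] in isolation.
The alternation reflects palatalization before a front vowel: /s/ becomes palato-alveolar [ʃ] before a front vowel. /s/ is underlying.
From [lunalas] the stem 'wind' is /lunalas/; before a front vowel this yields [lunalaʃi].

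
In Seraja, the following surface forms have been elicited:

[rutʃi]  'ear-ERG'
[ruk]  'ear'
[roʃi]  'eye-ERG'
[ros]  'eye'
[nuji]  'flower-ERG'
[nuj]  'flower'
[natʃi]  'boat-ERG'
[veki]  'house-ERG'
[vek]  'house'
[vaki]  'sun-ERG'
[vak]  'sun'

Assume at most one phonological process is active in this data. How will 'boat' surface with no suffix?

'ear' shows [tʃ] ~ [k] at the end of the stem ([rutʃi] vs [ruk]).
The stem 'house' ([veki], [vek]) shows [k] unchanged in both environments, so [k] cannot be basic with [tʃ] derived before the ERG suffix.
Therefore /tʃ/ is basic and [k] is derived by depalatalization (palato-alveolar /tʃ/ and /ʃ/ become [k] and [s] when no front vowel follows).
From [natʃi] the stem 'boat' is /natʃ/; when no front vowel follows this yields [nak].

[nak]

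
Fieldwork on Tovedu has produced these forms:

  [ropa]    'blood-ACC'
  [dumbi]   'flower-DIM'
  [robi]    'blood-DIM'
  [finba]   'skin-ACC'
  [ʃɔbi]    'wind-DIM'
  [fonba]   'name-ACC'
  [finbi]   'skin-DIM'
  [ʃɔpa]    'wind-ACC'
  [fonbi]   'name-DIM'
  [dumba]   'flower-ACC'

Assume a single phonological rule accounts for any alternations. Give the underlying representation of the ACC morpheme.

The ACC morpheme has two allomorphs, [-ba] and [-pa].
The DIM suffix, which begins with [b], is invariant after every stem; so [b] is not altered by any rule here.
So the underlying form is /-pa/, and voiceless stops become voiced after a nasal.

/-pa/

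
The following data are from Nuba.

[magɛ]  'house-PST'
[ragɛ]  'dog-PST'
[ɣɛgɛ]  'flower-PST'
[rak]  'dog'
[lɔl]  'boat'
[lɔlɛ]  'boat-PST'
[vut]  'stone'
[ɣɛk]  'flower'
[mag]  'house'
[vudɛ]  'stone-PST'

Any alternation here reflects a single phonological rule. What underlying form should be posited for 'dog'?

'dog' shows [g] ~ [k] at the end of the stem ([ragɛ] vs [rak]).
If /g/ were underlying and a rule turned it into [k] in isolation, 'house' would also alternate; but it has [g] in both [magɛ] and [mag].
Therefore /k/ is basic and [g] is derived by intervocalic voicing (voiceless stops become voiced between vowels).

/rak/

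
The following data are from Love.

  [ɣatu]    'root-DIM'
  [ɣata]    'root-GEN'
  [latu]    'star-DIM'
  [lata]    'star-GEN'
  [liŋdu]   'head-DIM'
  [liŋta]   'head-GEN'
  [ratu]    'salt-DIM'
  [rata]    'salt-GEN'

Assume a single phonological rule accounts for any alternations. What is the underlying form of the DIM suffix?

/-du/

The DIM morpheme has two allomorphs, [-du] and [-tu].
The GEN suffix, which begins with [t], is invariant after every stem; so [t] is not altered by any rule here.
So the underlying form is /-du/, and voiced stops become voiceless after a vowel.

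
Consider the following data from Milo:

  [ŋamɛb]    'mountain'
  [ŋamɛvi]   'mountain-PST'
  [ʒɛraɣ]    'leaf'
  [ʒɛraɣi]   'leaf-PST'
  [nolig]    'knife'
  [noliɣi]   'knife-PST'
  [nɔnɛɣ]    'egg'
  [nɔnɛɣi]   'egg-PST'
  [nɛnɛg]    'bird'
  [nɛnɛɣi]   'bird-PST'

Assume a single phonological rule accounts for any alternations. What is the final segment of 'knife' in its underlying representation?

In [nolig] and [noliɣi] the final segment of 'knife' alternates: [g] ~ [ɣ].
The stem 'leaf' ([ʒɛraɣ], [ʒɛraɣi]) shows [ɣ] unchanged in both environments, so [ɣ] cannot be basic with [g] derived in isolation.
Therefore /g/ is basic and [ɣ] is derived by intervocalic spirantization (voiced stops become fricatives between vowels).

/g/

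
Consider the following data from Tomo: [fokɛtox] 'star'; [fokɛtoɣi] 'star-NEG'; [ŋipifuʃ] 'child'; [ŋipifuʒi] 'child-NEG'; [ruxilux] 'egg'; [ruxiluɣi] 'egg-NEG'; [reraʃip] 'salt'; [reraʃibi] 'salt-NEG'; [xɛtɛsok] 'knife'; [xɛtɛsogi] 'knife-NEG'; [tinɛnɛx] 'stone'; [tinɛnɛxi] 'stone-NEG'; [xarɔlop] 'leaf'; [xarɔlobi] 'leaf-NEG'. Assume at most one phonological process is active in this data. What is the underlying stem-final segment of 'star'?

/ɣ/

The root 'star' surfaces as [fokɛtox] and [fokɛtoɣi], with a stem-final [x] ~ [ɣ] alternation.
Compare 'stone', with invariant [x] in [tinɛnɛx] and [tinɛnɛxi]: an analysis with underlying /x/ and a rule producing [ɣ] before the NEG suffix would wrongly predict alternation here too.
The underlying segment must be /ɣ/; voiced obstruents become voiceless word-finally, yielding [x] there.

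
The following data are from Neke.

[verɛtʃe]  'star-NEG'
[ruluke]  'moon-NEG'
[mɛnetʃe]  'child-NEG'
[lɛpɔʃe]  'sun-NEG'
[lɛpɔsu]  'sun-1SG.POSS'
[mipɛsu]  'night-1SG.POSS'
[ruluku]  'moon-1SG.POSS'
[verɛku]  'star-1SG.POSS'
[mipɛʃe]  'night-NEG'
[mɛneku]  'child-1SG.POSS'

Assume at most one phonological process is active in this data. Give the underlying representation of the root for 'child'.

'child' shows [k] ~ [tʃ] at the end of the stem ([mɛneku] vs [mɛnetʃe]).
Compare 'moon', with invariant [k] in [ruluku] and [ruluke]: an analysis with underlying /k/ and a rule producing [tʃ] before the NEG suffix would wrongly predict alternation here too.
Therefore /tʃ/ is basic and [k] is derived by depalatalization (palato-alveolar /tʃ/ and /ʃ/ become [k] and [s] when no front vowel follows).

/mɛnetʃ/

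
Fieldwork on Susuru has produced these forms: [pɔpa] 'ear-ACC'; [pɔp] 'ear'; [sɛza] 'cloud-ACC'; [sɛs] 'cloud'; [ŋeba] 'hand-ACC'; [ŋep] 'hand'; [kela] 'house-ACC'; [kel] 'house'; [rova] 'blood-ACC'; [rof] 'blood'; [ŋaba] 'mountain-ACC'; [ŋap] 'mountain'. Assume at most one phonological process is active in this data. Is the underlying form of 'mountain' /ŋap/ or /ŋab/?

/ŋab/

In [ŋaba] and [ŋap] the final segment of 'mountain' alternates: [b] ~ [p].
Compare 'ear', with invariant [p] in [pɔpa] and [pɔp]: an analysis with underlying /p/ and a rule producing [b] before the ACC suffix would wrongly predict alternation here too.
The alternation reflects word-final obstruent devoicing: voiced obstruents become voiceless word-finally. /b/ is underlying.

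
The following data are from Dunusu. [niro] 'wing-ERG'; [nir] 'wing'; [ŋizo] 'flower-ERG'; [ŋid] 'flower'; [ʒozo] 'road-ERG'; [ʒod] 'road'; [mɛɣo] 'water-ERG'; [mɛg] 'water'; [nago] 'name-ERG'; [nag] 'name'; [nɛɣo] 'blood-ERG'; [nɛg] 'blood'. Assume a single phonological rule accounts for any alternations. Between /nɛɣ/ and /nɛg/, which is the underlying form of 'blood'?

'blood' shows [ɣ] ~ [g] at the end of the stem ([nɛɣo] vs [nɛg]).
The stem 'name' ([nago], [nag]) shows [g] unchanged in both environments, so [g] cannot be basic with [ɣ] derived before the ERG suffix.
So /ɣ/ is underlying, and a rule of word-final hardening — voiced fricatives become stops word-finally — gives [g].

/nɛɣ/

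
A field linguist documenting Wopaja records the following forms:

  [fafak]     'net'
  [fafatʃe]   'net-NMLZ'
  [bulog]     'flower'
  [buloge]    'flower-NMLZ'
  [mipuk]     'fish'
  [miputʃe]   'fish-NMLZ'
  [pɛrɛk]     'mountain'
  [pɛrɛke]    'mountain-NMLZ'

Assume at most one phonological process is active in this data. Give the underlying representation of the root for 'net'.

/fafatʃ/

'net' shows [k] ~ [tʃ] at the end of the stem ([fafak] vs [fafatʃe]).
But 'mountain' keeps [k] in both environments ([pɛrɛk], [pɛrɛke]), so there is no rule changing /k/ to [tʃ] before the NMLZ suffix.
So /tʃ/ is underlying, and a rule of depalatalization — palato-alveolar /tʃ/ becomes [k] when no front vowel follows — gives [k].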